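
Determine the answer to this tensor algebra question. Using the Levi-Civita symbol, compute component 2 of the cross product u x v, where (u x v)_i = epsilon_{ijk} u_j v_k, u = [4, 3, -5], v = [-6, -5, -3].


(u x v)_2 = sum_{j,k} epsilon_{2jk} u_j v_k. Only permutations of (1,2,3) contribute; the two non-zero terms are:
eps_{213} u_1 v_3 = -1 * 4 * -3 = 12
eps_{231} u_3 v_1 = 1 * -5 * -6 = 30
(u x v)_2 = 42

42


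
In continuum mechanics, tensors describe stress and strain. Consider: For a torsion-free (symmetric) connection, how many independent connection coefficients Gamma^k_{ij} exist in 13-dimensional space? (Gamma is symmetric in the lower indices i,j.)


Christoffel symbols Gamma^k_{ij} are symmetric in i,j, so there are d * d(d+1)/2 independent symbols.
d = 13
d(d+1)/2 = 13 * 14 / 2 = 91
Total = 13 * 91 = 1183

1183


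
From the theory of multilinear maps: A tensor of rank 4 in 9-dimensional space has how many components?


The number of components of a rank-r tensor in d dimensions is d^r.
Here d = 9 and r = 4.
9^4 = 6561

6561


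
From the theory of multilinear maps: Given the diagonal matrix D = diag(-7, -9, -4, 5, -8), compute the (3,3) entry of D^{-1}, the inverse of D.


For a diagonal matrix, the inverse has entries (D^{-1})_{ii} = 1/d_{ii}.
The diagonal entries are: d_{11} = -7, d_{22} = -9, d_{33} = -4, d_{44} = 5, d_{55} = -8
We need (D^{-1})_{33} = 1/d_{33} = 1/-4 = -1/4

-1/4


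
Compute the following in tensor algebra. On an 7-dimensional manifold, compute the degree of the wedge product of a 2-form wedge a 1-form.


The degree of a wedge product is the sum of the degrees of the individual forms.
Degrees: 2, 1
Total degree = 2 + 1 = 3

3


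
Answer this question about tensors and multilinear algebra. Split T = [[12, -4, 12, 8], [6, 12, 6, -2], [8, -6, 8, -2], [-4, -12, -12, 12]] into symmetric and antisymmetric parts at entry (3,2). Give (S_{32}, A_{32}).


T_{32} = -6
T_{23} = 6
S_{32} = (-6 + 6)/2 = 0/2 = 0
A_{32} = (-6 - 6)/2 = -12/2 = -6
Check: S + A = 0 + -6 = -6 = T_{32}.

(0, -6)


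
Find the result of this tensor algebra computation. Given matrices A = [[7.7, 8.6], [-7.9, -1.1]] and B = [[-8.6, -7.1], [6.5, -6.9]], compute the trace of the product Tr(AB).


Tr(AB) = sum_i (AB)_{ii} where (AB)_{ii} = sum_k A_{ik} B_{ki}.
(AB)_{11} = 7.7*-8.6 + 8.6*6.5 = -10.32
(AB)_{22} = -7.9*-7.1 + -1.1*-6.9 = 63.68
Tr(AB) = -10.32 + 63.68 = 53.36

53.36


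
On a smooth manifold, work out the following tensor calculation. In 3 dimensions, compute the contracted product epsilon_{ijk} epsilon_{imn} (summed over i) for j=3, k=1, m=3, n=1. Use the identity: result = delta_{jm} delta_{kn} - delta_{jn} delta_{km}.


Using the identity: epsilon_{ijk} epsilon_{imn} = delta_{jm} delta_{kn} - delta_{jn} delta_{km}.
delta_{33} = 1
delta_{11} = 1
delta_{31} = 0
delta_{13} = 0
Result = 1 * 1 - 0 * 0 = 1 - 0 = 1

1


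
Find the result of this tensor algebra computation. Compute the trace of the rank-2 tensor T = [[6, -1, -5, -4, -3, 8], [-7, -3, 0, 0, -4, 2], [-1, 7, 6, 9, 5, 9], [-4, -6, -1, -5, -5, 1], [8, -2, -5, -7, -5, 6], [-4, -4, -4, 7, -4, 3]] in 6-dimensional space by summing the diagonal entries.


The contraction (trace) of a rank-2 tensor is the sum of its diagonal elements.
Diagonal entries: A[1,1] = 6, A[2,2] = -3, A[3,3] = 6, A[4,4] = -5, A[5,5] = -5, A[6,6] = 3
Tr(A) = 6 + -3 + 6 + -5 + -5 + 3 = 2

2


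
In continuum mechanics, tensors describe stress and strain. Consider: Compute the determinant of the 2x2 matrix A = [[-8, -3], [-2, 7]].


For a 2x2 matrix [[a, b], [c, d]], det = a*d - b*c.
a = -8, b = -3, c = -2, d = 7
a*d = -8 * 7 = -56
b*c = -3 * -2 = 6
det = -56 - 6 = -62

-62


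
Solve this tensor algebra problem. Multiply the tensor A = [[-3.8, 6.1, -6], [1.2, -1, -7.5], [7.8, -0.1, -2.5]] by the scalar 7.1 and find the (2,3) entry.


Scalar multiplication: (cA)_{ij} = c * A_{ij}.
c = 7.1
A_{23} = -7.5
(cA)_{23} = 7.1 * -7.5 = -53.25

-53.25


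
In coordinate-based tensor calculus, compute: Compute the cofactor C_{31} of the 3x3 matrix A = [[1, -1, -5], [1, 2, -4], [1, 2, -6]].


To find cofactor C_{31}, delete row 3 and column 1.
The resulting 2x2 submatrix is: [[-1, -5], [2, -4]]
Minor M_{31} = -1*-4 - -5*2
  = 4 - -10 = 14
Sign = (-1)^(3+1) = (-1)^4 = 1
Cofactor C_{31} = 1 * 14 = 14

14


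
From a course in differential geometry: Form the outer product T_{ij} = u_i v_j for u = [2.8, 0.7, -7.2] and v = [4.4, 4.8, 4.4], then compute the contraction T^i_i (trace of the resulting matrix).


The outer product gives T_{ij} = u_i v_j.
The trace (contraction) is Tr(T) = sum_i T_{ii} = sum_i u_i v_i.
Diagonal entries:
T_{11} = u_1 * v_1 = 2.8 * 4.4 = 12.32
T_{22} = u_2 * v_2 = 0.7 * 4.8 = 3.36
T_{33} = u_3 * v_3 = -7.2 * 4.4 = -31.68
Tr(T) = 12.32 + 3.36 + -31.68 = -16

-16


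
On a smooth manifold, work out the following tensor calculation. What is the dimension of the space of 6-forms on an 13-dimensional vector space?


The dimension of the space of p-forms on an n-dimensional space is C(n, p).
n = 13, p = 6
C(13, 6) = 13! / (6! * 7!) = 1716

1716


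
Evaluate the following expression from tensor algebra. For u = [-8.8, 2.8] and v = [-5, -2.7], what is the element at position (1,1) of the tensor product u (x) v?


The outer product entry T_{ij} = u_i * v_j.
We need i=1, j=1.
u_1 = -8.8, v_1 = -5
T_{1,1} = -8.8 * -5 = 44

44


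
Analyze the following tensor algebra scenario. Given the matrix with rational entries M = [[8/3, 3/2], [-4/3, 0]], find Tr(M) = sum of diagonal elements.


The trace is the sum of diagonal entries.
Diagonal: M[1,1] = 8/3, M[2,2] = 0
Tr(M) = 8/3 + 0
Computing step by step:
After adding M[1,1]: 8/3
After adding M[2,2]: 8/3
Tr(M) = 8/3

8/3


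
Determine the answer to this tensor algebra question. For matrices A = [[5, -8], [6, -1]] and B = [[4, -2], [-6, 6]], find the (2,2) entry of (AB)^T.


(AB)^T_{ij} = (AB)_{ji} = sum_k A_{jk} B_{ki}.
For i=2, j=2 we need (AB)_{22}:
A_{21} * B_{12} = 6 * -2 = -12
A_{22} * B_{22} = -1 * 6 = -6
Sum = -12 + -6 = -18

-18


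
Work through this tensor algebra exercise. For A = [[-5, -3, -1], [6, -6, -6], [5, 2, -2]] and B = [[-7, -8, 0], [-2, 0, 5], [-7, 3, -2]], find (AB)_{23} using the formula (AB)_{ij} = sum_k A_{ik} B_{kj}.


(AB)_{ij} = sum_k A_{ik} B_{kj}.
For i=2, j=3:
A_{21} * B_{13} = 6 * 0 = 0
A_{22} * B_{23} = -6 * 5 = -30
A_{23} * B_{33} = -6 * -2 = 12
Sum = 0 + -30 + 12 = -18

-18


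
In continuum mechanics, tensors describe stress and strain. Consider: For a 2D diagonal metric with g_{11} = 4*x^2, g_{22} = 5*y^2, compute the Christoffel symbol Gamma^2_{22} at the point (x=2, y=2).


For a diagonal metric, Gamma^k_{ij} = (1/2) g^{kk} (dg_{ik}/dx_j + dg_{jk}/dx_i - dg_{ij}/dx_k).
The metric is diagonal, so g_{ab} = 0 for a != b.
At the given point: g_{11} = 16, g_{22} = 20
g^{22} = 1/20
dg_{22}/dx_2 = dg_{22}/dx_2 = 20
dg_{22}/dx_2 = dg_{22}/dx_2 = 20
dg_{22}/dx_2 = dg_{22}/dx_2 = 20
Numerator = 20 + 20 - 20 = 20
Gamma^2_{22} = 20 / (2 * 20) = 1/2

1/2


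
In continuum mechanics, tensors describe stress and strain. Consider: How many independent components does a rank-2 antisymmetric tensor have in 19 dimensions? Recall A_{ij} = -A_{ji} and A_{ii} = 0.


An antisymmetric rank-2 tensor satisfies A_{ij} = -A_{ji}, so diagonal entries are zero.
The independent components are the upper-triangular entries: C(n, 2) = n(n-1)/2.
n = 19
C(19, 2) = 19 * 18 / 2 = 342 / 2 = 171

171


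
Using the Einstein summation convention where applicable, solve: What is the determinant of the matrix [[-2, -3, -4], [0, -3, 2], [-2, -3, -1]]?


Expanding along the first row, det(A) = a11*M_11 - a12*M_12 + a13*M_13, where M_1j is the (1,j) minor.
Minor M_11 = -3*-1 - 2*-3 = 9
Minor M_12 = 0*-1 - 2*-2 = 4
Minor M_13 = 0*-3 - -3*-2 = -6
det = -2*(9) - -3*(4) + -4*(-6)
    = -18 - -12 + 24
    = 18

18


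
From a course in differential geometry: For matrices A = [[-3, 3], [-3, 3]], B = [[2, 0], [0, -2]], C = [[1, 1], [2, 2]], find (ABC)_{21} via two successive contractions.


(ABC)_{21} = sum_m (AB)_{2m} C_{m1}. First compute row 2 of AB.
(AB)_{21} = -3*2 + 3*0 = -6
(AB)_{22} = -3*0 + 3*-2 = -6
Now contract with column 1 of C:
(AB)_{21} * C_{11} = -6 * 1 = -6
(AB)_{22} * C_{21} = -6 * 2 = -12
(ABC)_{21} = -6 + -12 = -18

-18


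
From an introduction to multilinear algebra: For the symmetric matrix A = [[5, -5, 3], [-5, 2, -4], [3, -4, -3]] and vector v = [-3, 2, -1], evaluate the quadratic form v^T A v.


First compute Av:
(Av)_1 = 5*-3 + -5*2 + 3*-1 = -28
(Av)_2 = -5*-3 + 2*2 + -4*-1 = 23
(Av)_3 = 3*-3 + -4*2 + -3*-1 = -14
Av = [-28, 23, -14]
Then v^T (Av) = -3*-28 + 2*23 + -1*-14
= 84 + 46 + 14 = 144

144


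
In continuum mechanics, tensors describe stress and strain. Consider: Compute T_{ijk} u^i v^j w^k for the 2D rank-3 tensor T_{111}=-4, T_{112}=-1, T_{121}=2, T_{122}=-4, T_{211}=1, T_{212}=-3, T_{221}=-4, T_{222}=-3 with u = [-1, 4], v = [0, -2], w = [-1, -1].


S = sum over i,j,k of T_{ijk} u_i v_j w_k. Expanding all 8 terms:
T_{111}*u_1*v_1*w_1 = -4*-1*0*-1 = 0  (running total: 0)
T_{112}*u_1*v_1*w_2 = -1*-1*0*-1 = 0  (running total: 0)
T_{121}*u_1*v_2*w_1 = 2*-1*-2*-1 = -4  (running total: -4)
T_{122}*u_1*v_2*w_2 = -4*-1*-2*-1 = 8  (running total: 4)
T_{211}*u_2*v_1*w_1 = 1*4*0*-1 = 0  (running total: 4)
T_{212}*u_2*v_1*w_2 = -3*4*0*-1 = 0  (running total: 4)
T_{221}*u_2*v_2*w_1 = -4*4*-2*-1 = -32  (running total: -28)
T_{222}*u_2*v_2*w_2 = -3*4*-2*-1 = -24  (running total: -52)
S = -52

-52


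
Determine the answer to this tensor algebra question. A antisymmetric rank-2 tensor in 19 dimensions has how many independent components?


A antisymmetric rank-2 tensor in d dimensions has d(d-1)/2 independent components.
d = 19
d(d-1)/2 = 19 * 18 / 2 = 342 / 2 = 171

171


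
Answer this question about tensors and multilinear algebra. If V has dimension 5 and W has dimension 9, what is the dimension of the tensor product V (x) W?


The dimension of a tensor product is the product of dimensions.
dim(V) = 5, dim(W) = 9
dim(V (x) W) = 5 * 9 = 45

45


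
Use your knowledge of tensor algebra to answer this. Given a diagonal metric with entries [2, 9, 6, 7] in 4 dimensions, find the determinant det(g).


For a diagonal metric, the determinant is the product of diagonal entries.
Diagonal entries: 2, 9, 6, 7
det(g) = 2 * 9 * 6 * 7 = 756

756


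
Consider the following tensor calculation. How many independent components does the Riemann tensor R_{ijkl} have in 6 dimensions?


The Riemann tensor in d dimensions has d^2(d^2 - 1)/12 independent components.
d = 6, so d^2 = 36
d^2 - 1 = 35
d^2(d^2 - 1) = 36 * 35 = 1260
Divide by 12: 1260 / 12 = 105

105


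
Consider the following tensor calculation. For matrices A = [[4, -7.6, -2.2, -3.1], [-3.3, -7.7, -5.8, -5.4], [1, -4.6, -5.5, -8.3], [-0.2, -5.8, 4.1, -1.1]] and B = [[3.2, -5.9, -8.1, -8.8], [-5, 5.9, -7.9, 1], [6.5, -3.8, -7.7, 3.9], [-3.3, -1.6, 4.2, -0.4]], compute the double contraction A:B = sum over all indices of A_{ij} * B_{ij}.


A:B = sum over all i,j of A_{ij} * B_{ij}.
Row 1: 4*3.2=12.8, -7.6*-5.9=44.84, -2.2*-8.1=17.82, -3.1*-8.8=27.28 => row sum = 102.74
Row 2: -3.3*-5=16.5, -7.7*5.9=-45.43, -5.8*-7.9=45.82, -5.4*1=-5.4 => row sum = 11.49
Row 3: 1*6.5=6.5, -4.6*-3.8=17.48, -5.5*-7.7=42.35, -8.3*3.9=-32.37 => row sum = 33.96
Row 4: -0.2*-3.3=0.66, -5.8*-1.6=9.28, 4.1*4.2=17.22, -1.1*-0.4=0.44 => row sum = 27.6
Total = 102.74 + 11.49 + 33.96 + 27.6 = 175.79

175.79


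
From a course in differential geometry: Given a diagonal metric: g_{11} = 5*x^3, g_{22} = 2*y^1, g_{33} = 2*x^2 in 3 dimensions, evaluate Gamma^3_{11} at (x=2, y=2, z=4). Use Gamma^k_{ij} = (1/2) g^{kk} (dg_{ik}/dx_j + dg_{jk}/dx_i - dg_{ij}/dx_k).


For a diagonal metric, Gamma^k_{ij} = (1/2) g^{kk} (dg_{ik}/dx_j + dg_{jk}/dx_i - dg_{ij}/dx_k).
The metric is diagonal, so g_{ab} = 0 for a != b.
At the given point: g_{11} = 40, g_{22} = 4, g_{33} = 8
g^{33} = 1/8
dg_{13}/dx_1 = 0 (off-diagonal)
dg_{13}/dx_1 = 0 (off-diagonal)
dg_{11}/dx_3 = dg_{11}/dx_3 = 0
Numerator = 0 + 0 - 0 = 0
Gamma^3_{11} = 0 / (2 * 8) = 0

0


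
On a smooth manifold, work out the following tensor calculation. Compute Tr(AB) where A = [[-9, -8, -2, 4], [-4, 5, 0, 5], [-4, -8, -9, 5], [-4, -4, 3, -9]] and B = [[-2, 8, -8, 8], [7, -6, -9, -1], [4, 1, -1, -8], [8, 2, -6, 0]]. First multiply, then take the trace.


Tr(AB) = sum_i (AB)_{ii} where (AB)_{ii} = sum_k A_{ik} B_{ki}.
(AB)_{11} = -9*-2 + -8*7 + -2*4 + 4*8 = -14
(AB)_{22} = -4*8 + 5*-6 + 0*1 + 5*2 = -52
(AB)_{33} = -4*-8 + -8*-9 + -9*-1 + 5*-6 = 83
(AB)_{44} = -4*8 + -4*-1 + 3*-8 + -9*0 = -52
Tr(AB) = -14 + -52 + 83 + -52 = -35

-35


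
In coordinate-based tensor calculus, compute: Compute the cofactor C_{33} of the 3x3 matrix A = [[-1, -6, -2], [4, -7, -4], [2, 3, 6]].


To find cofactor C_{33}, delete row 3 and column 3.
The resulting 2x2 submatrix is: [[-1, -6], [4, -7]]
Minor M_{33} = -1*-7 - -6*4
  = 7 - -24 = 31
Sign = (-1)^(3+3) = (-1)^6 = 1
Cofactor C_{33} = 1 * 31 = 31

31


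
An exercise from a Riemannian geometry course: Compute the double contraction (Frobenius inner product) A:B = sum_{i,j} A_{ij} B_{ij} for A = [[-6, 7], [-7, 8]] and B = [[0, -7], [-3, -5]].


A:B = sum over all i,j of A_{ij} * B_{ij}.
Row 1: -6*0=0, 7*-7=-49 => row sum = -49
Row 2: -7*-3=21, 8*-5=-40 => row sum = -19
Total = -49 + -19 = -68

-68


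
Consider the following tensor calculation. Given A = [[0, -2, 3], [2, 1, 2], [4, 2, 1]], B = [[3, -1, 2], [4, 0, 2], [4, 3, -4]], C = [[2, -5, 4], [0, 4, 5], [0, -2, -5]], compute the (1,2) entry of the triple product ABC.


(ABC)_{12} = sum_m (AB)_{1m} C_{m2}. First compute row 1 of AB.
(AB)_{11} = 0*3 + -2*4 + 3*4 = 4
(AB)_{12} = 0*-1 + -2*0 + 3*3 = 9
(AB)_{13} = 0*2 + -2*2 + 3*-4 = -16
Now contract with column 2 of C:
(AB)_{11} * C_{12} = 4 * -5 = -20
(AB)_{12} * C_{22} = 9 * 4 = 36
(AB)_{13} * C_{32} = -16 * -2 = 32
(ABC)_{12} = -20 + 36 + 32 = 48

48


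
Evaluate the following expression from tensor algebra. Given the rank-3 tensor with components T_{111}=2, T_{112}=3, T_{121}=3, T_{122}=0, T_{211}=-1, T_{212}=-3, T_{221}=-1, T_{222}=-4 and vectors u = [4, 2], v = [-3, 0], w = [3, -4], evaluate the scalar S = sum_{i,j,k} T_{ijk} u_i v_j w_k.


S = sum over i,j,k of T_{ijk} u_i v_j w_k. Expanding all 8 terms:
T_{111}*u_1*v_1*w_1 = 2*4*-3*3 = -72  (running total: -72)
T_{112}*u_1*v_1*w_2 = 3*4*-3*-4 = 144  (running total: 72)
T_{121}*u_1*v_2*w_1 = 3*4*0*3 = 0  (running total: 72)
T_{122}*u_1*v_2*w_2 = 0*4*0*-4 = 0  (running total: 72)
T_{211}*u_2*v_1*w_1 = -1*2*-3*3 = 18  (running total: 90)
T_{212}*u_2*v_1*w_2 = -3*2*-3*-4 = -72  (running total: 18)
T_{221}*u_2*v_2*w_1 = -1*2*0*3 = 0  (running total: 18)
T_{222}*u_2*v_2*w_2 = -4*2*0*-4 = 0  (running total: 18)
S = 18

18


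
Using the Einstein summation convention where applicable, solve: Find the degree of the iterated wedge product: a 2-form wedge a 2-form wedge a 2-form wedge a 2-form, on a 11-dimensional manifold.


The degree of a wedge product is the sum of the degrees of the individual forms.
Degrees: 2, 2, 2, 2
Total degree = 2 + 2 + 2 + 2 = 8

8


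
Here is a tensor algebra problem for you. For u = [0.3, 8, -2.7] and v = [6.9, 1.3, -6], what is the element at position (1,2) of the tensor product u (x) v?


The outer product entry T_{ij} = u_i * v_j.
We need i=1, j=2.
u_1 = 0.3, v_2 = 1.3
T_{1,2} = 0.3 * 1.3 = 0.39

0.39


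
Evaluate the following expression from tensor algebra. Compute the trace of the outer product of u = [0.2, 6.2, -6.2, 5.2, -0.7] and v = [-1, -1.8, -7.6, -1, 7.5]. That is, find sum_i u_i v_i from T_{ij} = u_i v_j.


The outer product gives T_{ij} = u_i v_j.
The trace (contraction) is Tr(T) = sum_i T_{ii} = sum_i u_i v_i.
Diagonal entries:
T_{11} = u_1 * v_1 = 0.2 * -1 = -0.2
T_{22} = u_2 * v_2 = 6.2 * -1.8 = -11.16
T_{33} = u_3 * v_3 = -6.2 * -7.6 = 47.12
T_{44} = u_4 * v_4 = 5.2 * -1 = -5.2
T_{55} = u_5 * v_5 = -0.7 * 7.5 = -5.25
Tr(T) = -0.2 + -11.16 + 47.12 + -5.2 + -5.25 = 25.31

25.31


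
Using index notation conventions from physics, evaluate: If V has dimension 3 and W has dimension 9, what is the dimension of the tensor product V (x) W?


The dimension of a tensor product is the product of dimensions.
dim(V) = 3, dim(W) = 9
dim(V (x) W) = 3 * 9 = 27

27


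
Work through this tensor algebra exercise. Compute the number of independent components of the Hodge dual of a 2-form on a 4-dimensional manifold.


The Hodge dual of a p-form on an n-dimensional manifold is an (n-p)-form.
n = 4, p = 2, so dual degree = 4 - 2 = 2
The number of components is C(n, n-p) = C(4, 2) = 6

6


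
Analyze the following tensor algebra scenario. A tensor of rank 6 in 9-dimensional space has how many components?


The number of components of a rank-r tensor in d dimensions is d^r.
Here d = 9 and r = 6.
9^6 = 531441

531441


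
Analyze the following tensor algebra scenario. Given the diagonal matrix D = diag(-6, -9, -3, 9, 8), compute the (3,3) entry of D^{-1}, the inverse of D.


For a diagonal matrix, the inverse has entries (D^{-1})_{ii} = 1/d_{ii}.
The diagonal entries are: d_{11} = -6, d_{22} = -9, d_{33} = -3, d_{44} = 9, d_{55} = 8
We need (D^{-1})_{33} = 1/d_{33} = 1/-3 = -1/3

-1/3


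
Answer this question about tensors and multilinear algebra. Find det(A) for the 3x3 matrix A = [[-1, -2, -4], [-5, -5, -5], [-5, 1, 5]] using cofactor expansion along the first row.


Expanding along the first row, det(A) = a11*M_11 - a12*M_12 + a13*M_13, where M_1j is the (1,j) minor.
Minor M_11 = -5*5 - -5*1 = -20
Minor M_12 = -5*5 - -5*-5 = -50
Minor M_13 = -5*1 - -5*-5 = -30
det = -1*(-20) - -2*(-50) + -4*(-30)
    = 20 - 100 + 120
    = 40

40


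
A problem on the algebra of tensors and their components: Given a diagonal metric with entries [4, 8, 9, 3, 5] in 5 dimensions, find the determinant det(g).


For a diagonal metric, the determinant is the product of diagonal entries.
Diagonal entries: 4, 8, 9, 3, 5
det(g) = 4 * 8 * 9 * 3 * 5 = 4320

4320


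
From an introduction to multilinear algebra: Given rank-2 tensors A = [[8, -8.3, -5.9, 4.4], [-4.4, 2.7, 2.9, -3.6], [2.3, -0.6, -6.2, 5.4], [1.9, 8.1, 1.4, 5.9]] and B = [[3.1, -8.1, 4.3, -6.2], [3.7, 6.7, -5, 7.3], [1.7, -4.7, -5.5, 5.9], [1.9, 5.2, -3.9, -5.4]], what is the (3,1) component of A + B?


Tensor addition is component-wise: (A + B)_{ij} = A_{ij} + B_{ij}.
A_{31} = 2.3
B_{31} = 1.7
(A + B)_{31} = 2.3 + 1.7 = 4

4


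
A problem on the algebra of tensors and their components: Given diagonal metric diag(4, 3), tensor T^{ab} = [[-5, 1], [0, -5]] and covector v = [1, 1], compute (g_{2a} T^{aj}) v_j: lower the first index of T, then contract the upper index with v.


Step 1: lower the first index. For a diagonal metric, g_{ia} T^{aj} = g_{ii} T^{ij} (no sum on i).
g_{22} = 3
S_2{}^1 = 3 * T^{21} = 3 * 0 = 0
S_2{}^2 = 3 * T^{22} = 3 * -5 = -15
Step 2: contract S_2{}^j with v_j.
S_2{}^1 * v_1 = 0 * 1 = 0
S_2{}^2 * v_2 = -15 * 1 = -15
Result = 0 + -15 = -15

-15


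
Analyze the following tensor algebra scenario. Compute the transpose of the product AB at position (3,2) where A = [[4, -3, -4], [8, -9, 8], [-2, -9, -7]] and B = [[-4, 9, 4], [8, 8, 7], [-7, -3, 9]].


(AB)^T_{ij} = (AB)_{ji} = sum_k A_{jk} B_{ki}.
For i=3, j=2 we need (AB)_{23}:
A_{21} * B_{13} = 8 * 4 = 32
A_{22} * B_{23} = -9 * 7 = -63
A_{23} * B_{33} = 8 * 9 = 72
Sum = 32 + -63 + 72 = 41

41


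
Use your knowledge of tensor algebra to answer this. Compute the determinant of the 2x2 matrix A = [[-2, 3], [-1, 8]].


For a 2x2 matrix [[a, b], [c, d]], det = a*d - b*c.
a = -2, b = 3, c = -1, d = 8
a*d = -2 * 8 = -16
b*c = 3 * -1 = -3
det = -16 - -3 = -13

-13


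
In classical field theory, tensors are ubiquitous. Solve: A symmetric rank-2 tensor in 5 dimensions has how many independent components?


A symmetric rank-2 tensor in d dimensions has d(d+1)/2 independent components.
d = 5
d(d+1)/2 = 5 * 6 / 2 = 30 / 2 = 15

15


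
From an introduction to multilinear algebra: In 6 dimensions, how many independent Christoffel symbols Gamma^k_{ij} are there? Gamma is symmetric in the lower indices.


Christoffel symbols Gamma^k_{ij} are symmetric in i,j, so there are d * d(d+1)/2 independent symbols.
d = 6
d(d+1)/2 = 6 * 7 / 2 = 21
Total = 6 * 21 = 126

126


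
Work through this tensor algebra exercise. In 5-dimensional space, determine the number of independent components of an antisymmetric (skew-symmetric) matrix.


An antisymmetric rank-2 tensor satisfies A_{ij} = -A_{ji}, so diagonal entries are zero.
The independent components are the upper-triangular entries: C(n, 2) = n(n-1)/2.
n = 5
C(5, 2) = 5 * 4 / 2 = 20 / 2 = 10

10


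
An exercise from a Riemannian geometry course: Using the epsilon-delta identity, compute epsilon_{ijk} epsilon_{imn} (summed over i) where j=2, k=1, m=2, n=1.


Using the identity: epsilon_{ijk} epsilon_{imn} = delta_{jm} delta_{kn} - delta_{jn} delta_{km}.
delta_{22} = 1
delta_{11} = 1
delta_{21} = 0
delta_{12} = 0
Result = 1 * 1 - 0 * 0 = 1 - 0 = 1

1


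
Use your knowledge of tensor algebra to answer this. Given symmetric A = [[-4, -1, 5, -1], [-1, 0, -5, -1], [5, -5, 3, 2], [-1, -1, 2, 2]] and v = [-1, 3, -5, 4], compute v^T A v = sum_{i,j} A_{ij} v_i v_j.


First compute Av:
(Av)_1 = -4*-1 + -1*3 + 5*-5 + -1*4 = -28
(Av)_2 = -1*-1 + 0*3 + -5*-5 + -1*4 = 22
(Av)_3 = 5*-1 + -5*3 + 3*-5 + 2*4 = -27
(Av)_4 = -1*-1 + -1*3 + 2*-5 + 2*4 = -4
Av = [-28, 22, -27, -4]
Then v^T (Av) = -1*-28 + 3*22 + -5*-27 + 4*-4
= 28 + 66 + 135 + -16 = 213

213


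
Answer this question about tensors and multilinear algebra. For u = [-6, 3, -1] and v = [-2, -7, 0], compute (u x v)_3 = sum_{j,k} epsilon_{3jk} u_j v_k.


(u x v)_3 = sum_{j,k} epsilon_{3jk} u_j v_k. Only permutations of (1,2,3) contribute; the two non-zero terms are:
eps_{312} u_1 v_2 = 1 * -6 * -7 = 42
eps_{321} u_2 v_1 = -1 * 3 * -2 = 6
(u x v)_3 = 48

48


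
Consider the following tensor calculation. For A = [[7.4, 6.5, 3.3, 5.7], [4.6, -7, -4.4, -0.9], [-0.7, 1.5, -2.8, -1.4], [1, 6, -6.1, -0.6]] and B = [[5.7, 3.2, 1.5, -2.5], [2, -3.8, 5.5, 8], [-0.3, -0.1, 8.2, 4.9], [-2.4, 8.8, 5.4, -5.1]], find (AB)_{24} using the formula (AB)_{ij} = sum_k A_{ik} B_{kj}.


(AB)_{ij} = sum_k A_{ik} B_{kj}.
For i=2, j=4:
A_{21} * B_{14} = 4.6 * -2.5 = -11.5
A_{22} * B_{24} = -7 * 8 = -56
A_{23} * B_{34} = -4.4 * 4.9 = -21.56
A_{24} * B_{44} = -0.9 * -5.1 = 4.59
Sum = -11.5 + -56 + -21.56 + 4.59 = -84.47

-84.47


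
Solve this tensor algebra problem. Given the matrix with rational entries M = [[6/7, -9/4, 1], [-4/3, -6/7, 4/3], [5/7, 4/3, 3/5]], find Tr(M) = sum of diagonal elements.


The trace is the sum of diagonal entries.
Diagonal: M[1,1] = 6/7, M[2,2] = -6/7, M[3,3] = 3/5
Tr(M) = 6/7 + -6/7 + 3/5
Computing step by step:
After adding M[1,1]: 6/7
After adding M[2,2]: 0
After adding M[3,3]: 3/5
Tr(M) = 3/5

3/5


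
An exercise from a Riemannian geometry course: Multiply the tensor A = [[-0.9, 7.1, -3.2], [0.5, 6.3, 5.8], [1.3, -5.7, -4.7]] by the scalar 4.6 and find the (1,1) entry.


Scalar multiplication: (cA)_{ij} = c * A_{ij}.
c = 4.6
A_{11} = -0.9
(cA)_{11} = 4.6 * -0.9 = -4.14

-4.14


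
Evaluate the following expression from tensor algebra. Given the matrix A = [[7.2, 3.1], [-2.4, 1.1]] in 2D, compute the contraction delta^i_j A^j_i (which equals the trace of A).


The contraction (trace) of a rank-2 tensor is the sum of its diagonal elements.
Diagonal entries: A[1,1] = 7.2, A[2,2] = 1.1
Tr(A) = 7.2 + 1.1 = 8.3

8.3


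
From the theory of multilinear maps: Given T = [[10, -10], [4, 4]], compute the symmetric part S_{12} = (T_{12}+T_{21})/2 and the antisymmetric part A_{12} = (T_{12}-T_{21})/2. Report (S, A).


T_{12} = -10
T_{21} = 4
S_{12} = (-10 + 4)/2 = -6/2 = -3
A_{12} = (-10 - 4)/2 = -14/2 = -7
Check: S + A = -3 + -7 = -10 = T_{12}.

(-3, -7)


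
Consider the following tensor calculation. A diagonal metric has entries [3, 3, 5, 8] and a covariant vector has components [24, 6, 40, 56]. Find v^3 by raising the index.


To raise an index with a diagonal metric: v^i = v_i / g_{ii}.
For index 3: v_3 = 40, g_{33} = 5
v^3 = 40 / 5 = 8

8


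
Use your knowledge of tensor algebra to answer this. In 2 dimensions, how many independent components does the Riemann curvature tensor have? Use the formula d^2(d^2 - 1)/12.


The Riemann tensor in d dimensions has d^2(d^2 - 1)/12 independent components.
d = 2, so d^2 = 4
d^2 - 1 = 3
d^2(d^2 - 1) = 4 * 3 = 12
Divide by 12: 12 / 12 = 1

1


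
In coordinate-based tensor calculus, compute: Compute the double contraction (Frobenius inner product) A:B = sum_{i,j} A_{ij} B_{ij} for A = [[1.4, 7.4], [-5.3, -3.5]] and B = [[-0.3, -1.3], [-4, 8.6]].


A:B = sum over all i,j of A_{ij} * B_{ij}.
Row 1: 1.4*-0.3=-0.42, 7.4*-1.3=-9.62 => row sum = -10.04
Row 2: -5.3*-4=21.2, -3.5*8.6=-30.1 => row sum = -8.9
Total = -10.04 + -8.9 = -18.94

-18.94


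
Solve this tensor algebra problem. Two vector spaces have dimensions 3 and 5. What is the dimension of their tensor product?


The dimension of a tensor product is the product of dimensions.
dim(V) = 3, dim(W) = 5
dim(V (x) W) = 3 * 5 = 15

15


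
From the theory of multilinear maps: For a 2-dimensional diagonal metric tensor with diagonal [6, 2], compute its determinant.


For a diagonal metric, the determinant is the product of diagonal entries.
Diagonal entries: 6, 2
det(g) = 6 * 2 = 12

12


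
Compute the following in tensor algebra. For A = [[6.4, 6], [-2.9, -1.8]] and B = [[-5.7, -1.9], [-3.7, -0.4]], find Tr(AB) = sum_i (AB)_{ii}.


Tr(AB) = sum_i (AB)_{ii} where (AB)_{ii} = sum_k A_{ik} B_{ki}.
(AB)_{11} = 6.4*-5.7 + 6*-3.7 = -58.68
(AB)_{22} = -2.9*-1.9 + -1.8*-0.4 = 6.23
Tr(AB) = -58.68 + 6.23 = -52.45

-52.45


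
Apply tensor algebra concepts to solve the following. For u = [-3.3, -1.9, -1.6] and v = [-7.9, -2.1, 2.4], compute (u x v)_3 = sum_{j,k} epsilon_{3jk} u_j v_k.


(u x v)_3 = sum_{j,k} epsilon_{3jk} u_j v_k. Only permutations of (1,2,3) contribute; the two non-zero terms are:
eps_{312} u_1 v_2 = 1 * -3.3 * -2.1 = 6.93
eps_{321} u_2 v_1 = -1 * -1.9 * -7.9 = -15.01
(u x v)_3 = -8.08

-8.08


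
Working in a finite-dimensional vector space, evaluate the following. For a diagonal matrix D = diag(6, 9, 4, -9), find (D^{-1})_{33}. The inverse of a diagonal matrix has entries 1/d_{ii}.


For a diagonal matrix, the inverse has entries (D^{-1})_{ii} = 1/d_{ii}.
The diagonal entries are: d_{11} = 6, d_{22} = 9, d_{33} = 4, d_{44} = -9
We need (D^{-1})_{33} = 1/d_{33} = 1/4 = 1/4

1/4


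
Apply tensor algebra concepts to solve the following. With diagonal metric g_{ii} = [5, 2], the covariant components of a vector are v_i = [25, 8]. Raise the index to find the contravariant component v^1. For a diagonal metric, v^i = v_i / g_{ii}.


To raise an index with a diagonal metric: v^i = v_i / g_{ii}.
For index 1: v_1 = 25, g_{11} = 5
v^1 = 25 / 5 = 5

5


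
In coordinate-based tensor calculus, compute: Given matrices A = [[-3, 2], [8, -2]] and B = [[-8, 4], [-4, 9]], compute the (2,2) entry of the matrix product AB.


(AB)_{ij} = sum_k A_{ik} B_{kj}.
For i=2, j=2:
A_{21} * B_{12} = 8 * 4 = 32
A_{22} * B_{22} = -2 * 9 = -18
Sum = 32 + -18 = 14

14


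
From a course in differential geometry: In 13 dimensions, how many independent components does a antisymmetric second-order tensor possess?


A antisymmetric rank-2 tensor in d dimensions has d(d-1)/2 independent components.
d = 13
d(d-1)/2 = 13 * 12 / 2 = 156 / 2 = 78

78


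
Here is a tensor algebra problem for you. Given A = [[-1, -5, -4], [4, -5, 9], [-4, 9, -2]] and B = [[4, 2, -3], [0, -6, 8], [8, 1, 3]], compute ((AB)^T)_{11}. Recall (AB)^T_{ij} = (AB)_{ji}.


(AB)^T_{ij} = (AB)_{ji} = sum_k A_{jk} B_{ki}.
For i=1, j=1 we need (AB)_{11}:
A_{11} * B_{11} = -1 * 4 = -4
A_{12} * B_{21} = -5 * 0 = 0
A_{13} * B_{31} = -4 * 8 = -32
Sum = -4 + 0 + -32 = -36

-36


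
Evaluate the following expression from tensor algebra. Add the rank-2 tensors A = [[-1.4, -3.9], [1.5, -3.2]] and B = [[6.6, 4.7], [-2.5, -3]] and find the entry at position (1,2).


Tensor addition is component-wise: (A + B)_{ij} = A_{ij} + B_{ij}.
A_{12} = -3.9
B_{12} = 4.7
(A + B)_{12} = -3.9 + 4.7 = 0.8

0.8


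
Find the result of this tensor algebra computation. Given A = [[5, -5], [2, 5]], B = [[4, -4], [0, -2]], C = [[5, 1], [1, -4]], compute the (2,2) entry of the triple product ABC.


(ABC)_{22} = sum_m (AB)_{2m} C_{m2}. First compute row 2 of AB.
(AB)_{21} = 2*4 + 5*0 = 8
(AB)_{22} = 2*-4 + 5*-2 = -18
Now contract with column 2 of C:
(AB)_{21} * C_{12} = 8 * 1 = 8
(AB)_{22} * C_{22} = -18 * -4 = 72
(ABC)_{22} = 8 + 72 = 80

80


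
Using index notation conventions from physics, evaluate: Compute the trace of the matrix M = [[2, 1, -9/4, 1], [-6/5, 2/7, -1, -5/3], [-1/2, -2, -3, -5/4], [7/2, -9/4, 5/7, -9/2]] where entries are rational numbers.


The trace is the sum of diagonal entries.
Diagonal: M[1,1] = 2, M[2,2] = 2/7, M[3,3] = -3, M[4,4] = -9/2
Tr(M) = 2 + 2/7 + -3 + -9/2
Computing step by step:
After adding M[1,1]: 2
After adding M[2,2]: 16/7
After adding M[3,3]: -5/7
After adding M[4,4]: -73/14
Tr(M) = -73/14

-73/14


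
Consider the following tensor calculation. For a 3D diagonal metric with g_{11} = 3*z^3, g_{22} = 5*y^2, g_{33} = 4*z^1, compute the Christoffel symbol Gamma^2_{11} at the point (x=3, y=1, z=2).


For a diagonal metric, Gamma^k_{ij} = (1/2) g^{kk} (dg_{ik}/dx_j + dg_{jk}/dx_i - dg_{ij}/dx_k).
The metric is diagonal, so g_{ab} = 0 for a != b.
At the given point: g_{11} = 24, g_{22} = 5, g_{33} = 8
g^{22} = 1/5
dg_{12}/dx_1 = 0 (off-diagonal)
dg_{12}/dx_1 = 0 (off-diagonal)
dg_{11}/dx_2 = dg_{11}/dx_2 = 0
Numerator = 0 + 0 - 0 = 0
Gamma^2_{11} = 0 / (2 * 5) = 0

0


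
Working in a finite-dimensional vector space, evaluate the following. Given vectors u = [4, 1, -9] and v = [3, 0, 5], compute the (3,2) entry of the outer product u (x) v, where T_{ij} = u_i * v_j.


The outer product entry T_{ij} = u_i * v_j.
We need i=3, j=2.
u_3 = -9, v_2 = 0
T_{3,2} = -9 * 0 = 0

0


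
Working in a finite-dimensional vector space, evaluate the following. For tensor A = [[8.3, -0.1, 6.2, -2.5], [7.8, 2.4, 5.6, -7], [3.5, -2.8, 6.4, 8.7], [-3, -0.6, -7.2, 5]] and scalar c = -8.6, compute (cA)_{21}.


Scalar multiplication: (cA)_{ij} = c * A_{ij}.
c = -8.6
A_{21} = 7.8
(cA)_{21} = -8.6 * 7.8 = -67.08

-67.08


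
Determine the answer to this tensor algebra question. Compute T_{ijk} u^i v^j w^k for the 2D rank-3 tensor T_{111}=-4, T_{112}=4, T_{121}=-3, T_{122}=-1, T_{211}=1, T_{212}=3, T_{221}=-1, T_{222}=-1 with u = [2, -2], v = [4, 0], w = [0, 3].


S = sum over i,j,k of T_{ijk} u_i v_j w_k. Expanding all 8 terms:
T_{111}*u_1*v_1*w_1 = -4*2*4*0 = 0  (running total: 0)
T_{112}*u_1*v_1*w_2 = 4*2*4*3 = 96  (running total: 96)
T_{121}*u_1*v_2*w_1 = -3*2*0*0 = 0  (running total: 96)
T_{122}*u_1*v_2*w_2 = -1*2*0*3 = 0  (running total: 96)
T_{211}*u_2*v_1*w_1 = 1*-2*4*0 = 0  (running total: 96)
T_{212}*u_2*v_1*w_2 = 3*-2*4*3 = -72  (running total: 24)
T_{221}*u_2*v_2*w_1 = -1*-2*0*0 = 0  (running total: 24)
T_{222}*u_2*v_2*w_2 = -1*-2*0*3 = 0  (running total: 24)
S = 24

24


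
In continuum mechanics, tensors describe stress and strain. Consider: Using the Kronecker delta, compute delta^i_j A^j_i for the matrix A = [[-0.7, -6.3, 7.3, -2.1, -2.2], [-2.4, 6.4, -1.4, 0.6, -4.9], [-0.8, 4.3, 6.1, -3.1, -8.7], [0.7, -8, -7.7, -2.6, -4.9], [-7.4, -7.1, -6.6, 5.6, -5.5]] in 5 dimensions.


The contraction (trace) of a rank-2 tensor is the sum of its diagonal elements.
Diagonal entries: A[1,1] = -0.7, A[2,2] = 6.4, A[3,3] = 6.1, A[4,4] = -2.6, A[5,5] = -5.5
Tr(A) = -0.7 + 6.4 + 6.1 + -2.6 + -5.5 = 3.7

3.7


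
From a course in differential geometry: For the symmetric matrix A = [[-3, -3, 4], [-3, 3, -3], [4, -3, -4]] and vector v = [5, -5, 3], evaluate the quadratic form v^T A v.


First compute Av:
(Av)_1 = -3*5 + -3*-5 + 4*3 = 12
(Av)_2 = -3*5 + 3*-5 + -3*3 = -39
(Av)_3 = 4*5 + -3*-5 + -4*3 = 23
Av = [12, -39, 23]
Then v^T (Av) = 5*12 + -5*-39 + 3*23
= 60 + 195 + 69 = 324

324


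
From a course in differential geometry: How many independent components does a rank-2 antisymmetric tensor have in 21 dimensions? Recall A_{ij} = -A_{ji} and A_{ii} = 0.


An antisymmetric rank-2 tensor satisfies A_{ij} = -A_{ji}, so diagonal entries are zero.
The independent components are the upper-triangular entries: C(n, 2) = n(n-1)/2.
n = 21
C(21, 2) = 21 * 20 / 2 = 420 / 2 = 210

210


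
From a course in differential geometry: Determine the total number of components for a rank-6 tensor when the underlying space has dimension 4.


The number of components of a rank-r tensor in d dimensions is d^r.
Here d = 4 and r = 6.
4^6 = 4096

4096


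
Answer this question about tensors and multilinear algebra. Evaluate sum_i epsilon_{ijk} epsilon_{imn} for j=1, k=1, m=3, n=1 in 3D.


Using the identity: epsilon_{ijk} epsilon_{imn} = delta_{jm} delta_{kn} - delta_{jn} delta_{km}.
delta_{13} = 0
delta_{11} = 1
delta_{11} = 1
delta_{13} = 0
Result = 0 * 1 - 1 * 0 = 0 - 0 = 0

0


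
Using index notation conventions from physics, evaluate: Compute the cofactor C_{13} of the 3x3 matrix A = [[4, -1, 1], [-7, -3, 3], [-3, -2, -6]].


To find cofactor C_{13}, delete row 1 and column 3.
The resulting 2x2 submatrix is: [[-7, -3], [-3, -2]]
Minor M_{13} = -7*-2 - -3*-3
  = 14 - 9 = 5
Sign = (-1)^(1+3) = (-1)^4 = 1
Cofactor C_{13} = 1 * 5 = 5

5


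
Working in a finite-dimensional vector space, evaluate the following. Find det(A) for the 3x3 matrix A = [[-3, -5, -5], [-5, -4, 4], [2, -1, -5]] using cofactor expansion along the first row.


Expanding along the first row, det(A) = a11*M_11 - a12*M_12 + a13*M_13, where M_1j is the (1,j) minor.
Minor M_11 = -4*-5 - 4*-1 = 24
Minor M_12 = -5*-5 - 4*2 = 17
Minor M_13 = -5*-1 - -4*2 = 13
det = -3*(24) - -5*(17) + -5*(13)
    = -72 - -85 + -65
    = -52

-52


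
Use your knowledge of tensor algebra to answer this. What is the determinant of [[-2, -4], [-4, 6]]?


For a 2x2 matrix [[a, b], [c, d]], det = a*d - b*c.
a = -2, b = -4, c = -4, d = 6
a*d = -2 * 6 = -12
b*c = -4 * -4 = 16
det = -12 - 16 = -28

-28


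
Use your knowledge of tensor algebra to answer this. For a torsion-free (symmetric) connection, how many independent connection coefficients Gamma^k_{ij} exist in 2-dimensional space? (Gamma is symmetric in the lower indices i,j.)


Christoffel symbols Gamma^k_{ij} are symmetric in i,j, so there are d * d(d+1)/2 independent symbols.
d = 2
d(d+1)/2 = 2 * 3 / 2 = 3
Total = 2 * 3 = 6

6


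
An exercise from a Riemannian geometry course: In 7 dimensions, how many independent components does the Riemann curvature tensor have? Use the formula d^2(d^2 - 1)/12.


The Riemann tensor in d dimensions has d^2(d^2 - 1)/12 independent components.
d = 7, so d^2 = 49
d^2 - 1 = 48
d^2(d^2 - 1) = 49 * 48 = 2352
Divide by 12: 2352 / 12 = 196

196


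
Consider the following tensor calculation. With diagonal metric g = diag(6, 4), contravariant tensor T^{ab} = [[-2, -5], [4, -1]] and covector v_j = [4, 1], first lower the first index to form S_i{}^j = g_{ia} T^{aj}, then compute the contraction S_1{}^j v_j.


Step 1: lower the first index. For a diagonal metric, g_{ia} T^{aj} = g_{ii} T^{ij} (no sum on i).
g_{11} = 6
S_1{}^1 = 6 * T^{11} = 6 * -2 = -12
S_1{}^2 = 6 * T^{12} = 6 * -5 = -30
Step 2: contract S_1{}^j with v_j.
S_1{}^1 * v_1 = -12 * 4 = -48
S_1{}^2 * v_2 = -30 * 1 = -30
Result = -48 + -30 = -78

-78


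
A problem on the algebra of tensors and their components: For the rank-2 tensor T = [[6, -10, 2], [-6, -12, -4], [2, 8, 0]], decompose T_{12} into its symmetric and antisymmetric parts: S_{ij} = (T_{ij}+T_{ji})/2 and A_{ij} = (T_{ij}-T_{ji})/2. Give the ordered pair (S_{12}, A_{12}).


T_{12} = -10
T_{21} = -6
S_{12} = (-10 + -6)/2 = -16/2 = -8
A_{12} = (-10 - -6)/2 = -4/2 = -2
Check: S + A = -8 + -2 = -10 = T_{12}.

(-8, -2)


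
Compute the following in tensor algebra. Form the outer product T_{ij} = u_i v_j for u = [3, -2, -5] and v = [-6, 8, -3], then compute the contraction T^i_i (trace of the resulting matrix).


The outer product gives T_{ij} = u_i v_j.
The trace (contraction) is Tr(T) = sum_i T_{ii} = sum_i u_i v_i.
Diagonal entries:
T_{11} = u_1 * v_1 = 3 * -6 = -18
T_{22} = u_2 * v_2 = -2 * 8 = -16
T_{33} = u_3 * v_3 = -5 * -3 = 15
Tr(T) = -18 + -16 + 15 = -19

-19


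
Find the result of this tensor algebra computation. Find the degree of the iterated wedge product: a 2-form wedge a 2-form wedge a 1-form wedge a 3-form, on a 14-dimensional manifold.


The degree of a wedge product is the sum of the degrees of the individual forms.
Degrees: 2, 2, 1, 3
Total degree = 2 + 2 + 1 + 3 = 8

8


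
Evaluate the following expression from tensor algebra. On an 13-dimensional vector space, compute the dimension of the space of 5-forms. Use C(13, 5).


The dimension of the space of p-forms on an n-dimensional space is C(n, p).
n = 13, p = 5
C(13, 5) = 13! / (5! * 8!) = 1287

1287


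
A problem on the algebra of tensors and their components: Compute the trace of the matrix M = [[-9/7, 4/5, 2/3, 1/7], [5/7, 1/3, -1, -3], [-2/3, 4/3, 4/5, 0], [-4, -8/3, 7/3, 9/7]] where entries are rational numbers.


The trace is the sum of diagonal entries.
Diagonal: M[1,1] = -9/7, M[2,2] = 1/3, M[3,3] = 4/5, M[4,4] = 9/7
Tr(M) = -9/7 + 1/3 + 4/5 + 9/7
Computing step by step:
After adding M[1,1]: -9/7
After adding M[2,2]: -20/21
After adding M[3,3]: -16/105
After adding M[4,4]: 17/15
Tr(M) = 17/15

17/15


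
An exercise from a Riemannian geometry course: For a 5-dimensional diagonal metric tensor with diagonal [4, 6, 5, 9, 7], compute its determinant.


For a diagonal metric, the determinant is the product of diagonal entries.
Diagonal entries: 4, 6, 5, 9, 7
det(g) = 4 * 6 * 5 * 9 * 7 = 7560

7560


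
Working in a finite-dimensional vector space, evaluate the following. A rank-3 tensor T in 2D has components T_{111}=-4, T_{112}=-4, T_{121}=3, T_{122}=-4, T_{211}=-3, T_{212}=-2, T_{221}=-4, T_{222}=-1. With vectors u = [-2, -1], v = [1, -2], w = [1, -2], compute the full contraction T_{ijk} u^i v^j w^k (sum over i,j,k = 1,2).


S = sum over i,j,k of T_{ijk} u_i v_j w_k. Expanding all 8 terms:
T_{111}*u_1*v_1*w_1 = -4*-2*1*1 = 8  (running total: 8)
T_{112}*u_1*v_1*w_2 = -4*-2*1*-2 = -16  (running total: -8)
T_{121}*u_1*v_2*w_1 = 3*-2*-2*1 = 12  (running total: 4)
T_{122}*u_1*v_2*w_2 = -4*-2*-2*-2 = 32  (running total: 36)
T_{211}*u_2*v_1*w_1 = -3*-1*1*1 = 3  (running total: 39)
T_{212}*u_2*v_1*w_2 = -2*-1*1*-2 = -4  (running total: 35)
T_{221}*u_2*v_2*w_1 = -4*-1*-2*1 = -8  (running total: 27)
T_{222}*u_2*v_2*w_2 = -1*-1*-2*-2 = 4  (running total: 31)
S = 31

31


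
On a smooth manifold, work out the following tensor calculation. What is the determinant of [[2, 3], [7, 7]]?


For a 2x2 matrix [[a, b], [c, d]], det = a*d - b*c.
a = 2, b = 3, c = 7, d = 7
a*d = 2 * 7 = 14
b*c = 3 * 7 = 21
det = 14 - 21 = -7

-7


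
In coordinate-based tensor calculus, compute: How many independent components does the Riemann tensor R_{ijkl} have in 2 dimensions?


The Riemann tensor in d dimensions has d^2(d^2 - 1)/12 independent components.
d = 2, so d^2 = 4
d^2 - 1 = 3
d^2(d^2 - 1) = 4 * 3 = 12
Divide by 12: 12 / 12 = 1

1


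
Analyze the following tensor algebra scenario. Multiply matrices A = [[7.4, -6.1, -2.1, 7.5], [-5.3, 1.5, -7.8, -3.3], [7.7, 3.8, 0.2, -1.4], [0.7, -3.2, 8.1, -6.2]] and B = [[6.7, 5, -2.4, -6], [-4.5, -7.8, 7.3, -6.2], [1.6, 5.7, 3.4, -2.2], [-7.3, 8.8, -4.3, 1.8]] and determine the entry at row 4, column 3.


(AB)_{ij} = sum_k A_{ik} B_{kj}.
For i=4, j=3:
A_{41} * B_{13} = 0.7 * -2.4 = -1.68
A_{42} * B_{23} = -3.2 * 7.3 = -23.36
A_{43} * B_{33} = 8.1 * 3.4 = 27.54
A_{44} * B_{43} = -6.2 * -4.3 = 26.66
Sum = -1.68 + -23.36 + 27.54 + 26.66 = 29.16

29.16


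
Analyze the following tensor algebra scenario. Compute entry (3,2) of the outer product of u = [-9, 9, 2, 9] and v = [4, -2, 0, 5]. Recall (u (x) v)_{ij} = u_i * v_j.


The outer product entry T_{ij} = u_i * v_j.
We need i=3, j=2.
u_3 = 2, v_2 = -2
T_{3,2} = 2 * -2 = -4

-4
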